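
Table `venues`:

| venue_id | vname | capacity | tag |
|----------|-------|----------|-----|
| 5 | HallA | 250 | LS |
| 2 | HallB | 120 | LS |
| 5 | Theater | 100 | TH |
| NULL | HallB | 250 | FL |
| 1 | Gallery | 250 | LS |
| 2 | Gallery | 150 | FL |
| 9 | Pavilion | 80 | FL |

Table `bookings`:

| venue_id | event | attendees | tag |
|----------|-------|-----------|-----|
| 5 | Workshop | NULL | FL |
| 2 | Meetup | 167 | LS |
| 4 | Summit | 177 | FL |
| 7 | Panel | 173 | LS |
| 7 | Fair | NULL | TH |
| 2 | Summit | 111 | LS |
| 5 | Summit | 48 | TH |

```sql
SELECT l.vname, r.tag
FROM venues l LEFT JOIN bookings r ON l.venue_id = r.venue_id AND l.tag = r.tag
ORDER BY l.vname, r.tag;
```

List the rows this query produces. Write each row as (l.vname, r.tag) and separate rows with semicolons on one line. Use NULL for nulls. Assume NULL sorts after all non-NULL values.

(Gallery, NULL); (Gallery, NULL); (HallA, NULL); (HallB, LS); (HallB, LS); (HallB, NULL); (Pavilion, NULL); (Theater, TH)

LEFT JOIN keeps every row from `venues`; unmatched rows get NULL for `bookings`'s columns.
Matching on l.venue_id = r.venue_id AND l.tag = r.tag. A NULL in a compared column never satisfies the condition.
Matched pairs: 3; unmatched l rows kept: 5.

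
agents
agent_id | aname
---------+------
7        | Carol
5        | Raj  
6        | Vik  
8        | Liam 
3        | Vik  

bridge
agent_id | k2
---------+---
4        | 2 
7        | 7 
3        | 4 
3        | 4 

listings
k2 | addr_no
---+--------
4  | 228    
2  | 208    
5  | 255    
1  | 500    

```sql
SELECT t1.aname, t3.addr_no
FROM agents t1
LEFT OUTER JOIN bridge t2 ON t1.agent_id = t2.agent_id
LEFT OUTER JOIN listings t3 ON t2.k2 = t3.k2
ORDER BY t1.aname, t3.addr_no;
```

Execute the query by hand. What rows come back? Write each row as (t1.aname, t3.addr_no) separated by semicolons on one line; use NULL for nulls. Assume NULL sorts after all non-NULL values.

Joins associate left-to-right: agents LEFT JOIN bridge on agent_id gives 6 intermediate row(s).
Then LEFT JOIN `listings t3` on k2: each of those 6 rows is kept; rows whose t2.k2 has no match in t3 get NULL for t3's columns.

(Carol, NULL); (Liam, NULL); (Raj, NULL); (Vik, 228); (Vik, 228); (Vik, NULL)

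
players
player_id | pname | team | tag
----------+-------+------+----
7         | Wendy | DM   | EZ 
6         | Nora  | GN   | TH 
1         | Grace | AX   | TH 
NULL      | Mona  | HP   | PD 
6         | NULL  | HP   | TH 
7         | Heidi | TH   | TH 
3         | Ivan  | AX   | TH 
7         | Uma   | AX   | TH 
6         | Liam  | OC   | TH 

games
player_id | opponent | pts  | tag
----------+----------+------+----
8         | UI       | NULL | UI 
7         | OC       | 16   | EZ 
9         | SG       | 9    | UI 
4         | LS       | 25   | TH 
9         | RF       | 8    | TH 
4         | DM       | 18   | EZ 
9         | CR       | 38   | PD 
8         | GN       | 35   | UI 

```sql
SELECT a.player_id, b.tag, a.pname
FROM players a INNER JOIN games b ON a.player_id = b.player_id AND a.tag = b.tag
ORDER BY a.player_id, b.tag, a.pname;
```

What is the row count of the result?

INNER JOIN keeps only pairs where the ON condition holds.
Matching on a.player_id = b.player_id AND a.tag = b.tag. A NULL in a compared column never satisfies the condition.
- a (player_id=7, tag=EZ) pairs with 1 row(s) of b.
- a (player_id=6, tag=TH) has no partner → excluded.
- a (player_id=1, tag=TH) has no partner → excluded.
- a (player_id=NULL, tag=PD) has no partner → excluded.
- a (player_id=6, tag=TH) has no partner → excluded.
- a (player_id=7, tag=TH) has no partner → excluded.
- a (player_id=3, tag=TH) has no partner → excluded.
- a (player_id=7, tag=TH) has no partner → excluded.
- a (player_id=6, tag=TH) has no partner → excluded.
Total: 1 rows.

1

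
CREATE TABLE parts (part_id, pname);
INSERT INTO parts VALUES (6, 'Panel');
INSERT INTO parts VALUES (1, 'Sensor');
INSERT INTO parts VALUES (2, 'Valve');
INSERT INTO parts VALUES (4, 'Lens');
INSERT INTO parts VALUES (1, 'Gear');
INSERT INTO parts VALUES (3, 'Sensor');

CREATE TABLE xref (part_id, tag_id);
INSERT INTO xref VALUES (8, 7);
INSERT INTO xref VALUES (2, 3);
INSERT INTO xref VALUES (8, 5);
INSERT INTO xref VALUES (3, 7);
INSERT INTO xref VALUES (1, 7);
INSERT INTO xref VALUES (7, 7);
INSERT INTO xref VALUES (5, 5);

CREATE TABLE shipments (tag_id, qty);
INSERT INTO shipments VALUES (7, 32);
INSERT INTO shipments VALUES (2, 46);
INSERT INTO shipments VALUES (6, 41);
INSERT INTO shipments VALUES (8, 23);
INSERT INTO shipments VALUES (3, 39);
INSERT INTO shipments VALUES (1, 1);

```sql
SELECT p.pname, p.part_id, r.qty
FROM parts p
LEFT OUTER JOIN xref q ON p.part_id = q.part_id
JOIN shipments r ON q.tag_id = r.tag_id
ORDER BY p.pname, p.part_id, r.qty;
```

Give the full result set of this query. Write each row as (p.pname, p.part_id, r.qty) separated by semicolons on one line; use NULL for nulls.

(Gear, 1, 32); (Sensor, 1, 32); (Sensor, 3, 32); (Valve, 2, 39)

Joins associate left-to-right: parts LEFT JOIN xref on part_id gives 6 intermediate row(s).
Then INNER JOIN `shipments r` on tag_id: keep only rows whose q.tag_id appears in r.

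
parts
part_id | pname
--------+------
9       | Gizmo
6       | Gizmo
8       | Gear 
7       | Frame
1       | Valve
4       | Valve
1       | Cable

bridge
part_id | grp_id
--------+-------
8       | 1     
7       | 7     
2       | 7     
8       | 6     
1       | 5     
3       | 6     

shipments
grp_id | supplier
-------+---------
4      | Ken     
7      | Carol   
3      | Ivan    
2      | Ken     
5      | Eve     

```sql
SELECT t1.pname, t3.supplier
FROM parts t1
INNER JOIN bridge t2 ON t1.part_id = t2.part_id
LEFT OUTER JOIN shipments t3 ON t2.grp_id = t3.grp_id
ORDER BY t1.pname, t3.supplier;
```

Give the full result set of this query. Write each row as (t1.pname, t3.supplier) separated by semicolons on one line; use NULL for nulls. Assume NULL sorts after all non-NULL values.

Evaluate left to right. First `parts t1 INNER JOIN bridge t2` on part_id: 5 row(s).
Then LEFT JOIN `shipments t3` on grp_id: each of those 5 rows is kept; rows whose t2.grp_id has no match in t3 get NULL for t3's columns.

(Cable, Eve); (Frame, Carol); (Gear, NULL); (Gear, NULL); (Valve, Eve)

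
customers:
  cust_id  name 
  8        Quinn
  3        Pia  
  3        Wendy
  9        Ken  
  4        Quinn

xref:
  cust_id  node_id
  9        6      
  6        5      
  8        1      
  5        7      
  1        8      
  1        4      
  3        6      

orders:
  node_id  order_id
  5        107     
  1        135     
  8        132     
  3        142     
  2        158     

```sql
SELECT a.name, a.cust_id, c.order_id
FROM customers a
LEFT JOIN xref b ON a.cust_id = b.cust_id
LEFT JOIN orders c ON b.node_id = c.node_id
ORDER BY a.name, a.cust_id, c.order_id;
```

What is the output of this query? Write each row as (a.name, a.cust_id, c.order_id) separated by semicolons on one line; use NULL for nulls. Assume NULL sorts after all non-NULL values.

Joins associate left-to-right: customers LEFT JOIN xref on cust_id gives 5 intermediate row(s).
Then LEFT JOIN `orders c` on node_id: each of those 5 rows is kept; rows whose b.node_id has no match in c get NULL for c's columns.

(Ken, 9, NULL); (Pia, 3, NULL); (Quinn, 4, NULL); (Quinn, 8, 135); (Wendy, 3, NULL)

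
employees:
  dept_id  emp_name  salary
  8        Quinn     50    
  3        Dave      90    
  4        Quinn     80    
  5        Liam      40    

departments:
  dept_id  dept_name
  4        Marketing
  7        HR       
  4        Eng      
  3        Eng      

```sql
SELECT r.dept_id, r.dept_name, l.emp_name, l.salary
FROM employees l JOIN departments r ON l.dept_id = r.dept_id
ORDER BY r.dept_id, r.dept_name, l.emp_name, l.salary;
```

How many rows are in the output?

INNER JOIN keeps only pairs where the ON condition holds.
Matching on l.dept_id = r.dept_id.
- l row (dept_id=8): no match → dropped.
- l row (dept_id=3): matches 1 r row(s) → 1 output row(s).
- l row (dept_id=4): matches 2 r row(s) → 2 output row(s).
- l row (dept_id=5): no match → dropped.
Total: 3 rows.

3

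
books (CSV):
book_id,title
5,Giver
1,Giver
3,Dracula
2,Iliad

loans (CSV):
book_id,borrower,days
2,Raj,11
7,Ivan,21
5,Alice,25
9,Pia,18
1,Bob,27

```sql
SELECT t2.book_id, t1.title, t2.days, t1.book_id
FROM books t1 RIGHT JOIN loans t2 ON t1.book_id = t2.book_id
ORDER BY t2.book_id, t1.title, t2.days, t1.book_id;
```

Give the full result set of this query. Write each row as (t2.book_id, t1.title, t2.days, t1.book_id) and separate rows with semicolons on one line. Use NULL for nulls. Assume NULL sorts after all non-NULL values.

RIGHT JOIN keeps every row from `loans`; unmatched rows get NULL for `books`'s columns.
Matching on t1.book_id = t2.book_id.
- t1 (book_id=5) pairs with 1 row(s) of t2.
- t1 (book_id=1) pairs with 1 row(s) of t2.
- t1 (book_id=3) has no partner in t2.
- t1 (book_id=2) pairs with 1 row(s) of t2.
- 2 t2 row(s) had no t1 match → kept, t1 columns NULL.
After projecting and ordering:
t2.book_id | t1.title | t2.days | t1.book_id
1 | Giver | 27 | 1
2 | Iliad | 11 | 2
5 | Giver | 25 | 5
7 | NULL | 21 | NULL
9 | NULL | 18 | NULL

(1, Giver, 27, 1); (2, Iliad, 11, 2); (5, Giver, 25, 5); (7, NULL, 21, NULL); (9, NULL, 18, NULL)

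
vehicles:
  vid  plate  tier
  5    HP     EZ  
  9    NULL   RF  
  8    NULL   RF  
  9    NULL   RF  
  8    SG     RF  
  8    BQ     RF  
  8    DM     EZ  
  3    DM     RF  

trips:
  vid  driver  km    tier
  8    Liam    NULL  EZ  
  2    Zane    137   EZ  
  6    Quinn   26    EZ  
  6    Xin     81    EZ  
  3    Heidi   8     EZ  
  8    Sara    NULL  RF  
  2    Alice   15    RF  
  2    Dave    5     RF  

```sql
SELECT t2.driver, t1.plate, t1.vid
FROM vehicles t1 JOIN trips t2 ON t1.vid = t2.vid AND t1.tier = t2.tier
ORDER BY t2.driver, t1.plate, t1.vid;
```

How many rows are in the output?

4

INNER JOIN keeps only pairs where the ON condition holds.
Matching on t1.vid = t2.vid AND t1.tier = t2.tier.
- t1 (vid=5, tier=EZ) has no partner → excluded.
- t1 (vid=9, tier=RF) has no partner → excluded.
- t1 (vid=8, tier=RF) pairs with 1 row(s) of t2.
- t1 (vid=9, tier=RF) has no partner → excluded.
- t1 (vid=8, tier=RF) pairs with 1 row(s) of t2.
- t1 (vid=8, tier=RF) pairs with 1 row(s) of t2.
- t1 (vid=8, tier=EZ) pairs with 1 row(s) of t2.
- t1 (vid=3, tier=RF) has no partner → excluded.
Total: 4 rows.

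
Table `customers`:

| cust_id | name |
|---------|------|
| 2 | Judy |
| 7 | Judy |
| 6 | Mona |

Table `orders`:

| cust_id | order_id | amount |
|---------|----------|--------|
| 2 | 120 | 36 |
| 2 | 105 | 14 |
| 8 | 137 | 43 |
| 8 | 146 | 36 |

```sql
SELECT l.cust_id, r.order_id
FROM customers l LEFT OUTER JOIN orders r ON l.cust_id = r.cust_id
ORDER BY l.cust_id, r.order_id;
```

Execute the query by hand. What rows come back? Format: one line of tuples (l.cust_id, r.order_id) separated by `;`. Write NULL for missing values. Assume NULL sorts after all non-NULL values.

LEFT JOIN keeps every row from `customers`; unmatched rows get NULL for `orders`'s columns.
Matching on l.cust_id = r.cust_id.
- cust_id=2: 2 matching r row(s), so 2 row(s) emitted.
- cust_id=7: no r row matches, row kept with r columns NULL.
- cust_id=6: no r row matches, row kept with r columns NULL.
After projecting and ordering:
l.cust_id | r.order_id
2 | 105
2 | 120
6 | NULL
7 | NULL

(2, 105); (2, 120); (6, NULL); (7, NULL)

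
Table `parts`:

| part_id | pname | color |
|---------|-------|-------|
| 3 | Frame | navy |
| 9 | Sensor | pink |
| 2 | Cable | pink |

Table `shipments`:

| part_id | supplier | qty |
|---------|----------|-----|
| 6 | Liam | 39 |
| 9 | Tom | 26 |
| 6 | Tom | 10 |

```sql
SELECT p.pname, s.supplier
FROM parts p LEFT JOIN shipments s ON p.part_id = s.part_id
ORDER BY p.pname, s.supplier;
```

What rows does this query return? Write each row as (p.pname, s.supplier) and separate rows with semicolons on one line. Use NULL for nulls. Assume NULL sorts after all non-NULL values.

LEFT JOIN keeps every row from `parts`; unmatched rows get NULL for `shipments`'s columns.
Matching on p.part_id = s.part_id.
- p row (part_id=3): no match → kept, s columns NULL.
- p row (part_id=9): matches 1 s row(s) → 1 output row(s).
- p row (part_id=2): no match → kept, s columns NULL.
After projecting and ordering:
p.pname | s.supplier
Cable | NULL
Frame | NULL
Sensor | Tom

(Cable, NULL); (Frame, NULL); (Sensor, Tom)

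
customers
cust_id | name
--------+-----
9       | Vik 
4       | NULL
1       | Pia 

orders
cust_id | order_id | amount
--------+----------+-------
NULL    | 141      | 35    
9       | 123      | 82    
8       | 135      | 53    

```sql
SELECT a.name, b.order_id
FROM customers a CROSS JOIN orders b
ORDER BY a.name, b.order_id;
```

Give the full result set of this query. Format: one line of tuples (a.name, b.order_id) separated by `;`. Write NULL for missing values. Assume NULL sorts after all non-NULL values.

CROSS JOIN pairs every row of `customers` with every row of `orders`: 3 × 3 = 9 rows.
After projecting and ordering:
a.name | b.order_id
Pia | 123
Pia | 135
Pia | 141
Vik | 123
Vik | 135
Vik | 141
NULL | 123
NULL | 135
NULL | 141

(Pia, 123); (Pia, 135); (Pia, 141); (Vik, 123); (Vik, 135); (Vik, 141); (NULL, 123); (NULL, 135); (NULL, 141)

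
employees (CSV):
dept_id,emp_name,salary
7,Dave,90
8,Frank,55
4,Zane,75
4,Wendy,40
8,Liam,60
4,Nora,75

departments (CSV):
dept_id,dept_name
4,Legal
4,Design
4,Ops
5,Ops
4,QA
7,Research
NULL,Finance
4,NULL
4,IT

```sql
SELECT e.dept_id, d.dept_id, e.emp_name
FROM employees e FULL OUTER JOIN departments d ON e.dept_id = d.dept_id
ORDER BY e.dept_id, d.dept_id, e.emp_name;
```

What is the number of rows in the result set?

FULL OUTER JOIN keeps every row from both sides; unmatched rows get NULL for the other side's columns.
Matching on e.dept_id = d.dept_id. A NULL in a compared column never satisfies the condition.
Matched pairs: 19; unmatched e rows kept: 2; unmatched d rows kept: 2.
Total: 19 matched + 4 padded = 23 rows.

23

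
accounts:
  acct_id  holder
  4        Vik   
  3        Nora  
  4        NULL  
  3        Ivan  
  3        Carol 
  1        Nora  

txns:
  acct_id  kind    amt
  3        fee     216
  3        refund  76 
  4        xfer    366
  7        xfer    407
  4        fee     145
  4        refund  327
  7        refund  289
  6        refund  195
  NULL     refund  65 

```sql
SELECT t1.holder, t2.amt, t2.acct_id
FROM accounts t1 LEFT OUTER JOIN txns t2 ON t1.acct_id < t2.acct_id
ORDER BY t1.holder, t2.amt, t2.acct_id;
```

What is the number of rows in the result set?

LEFT JOIN keeps every row from `accounts`; unmatched rows get NULL for `txns`'s columns.
Matching on t1.acct_id < t2.acct_id. A NULL in a compared column never satisfies the condition.
Matched pairs: 32; unmatched t1 rows kept: 0.
Total: 32 rows.

32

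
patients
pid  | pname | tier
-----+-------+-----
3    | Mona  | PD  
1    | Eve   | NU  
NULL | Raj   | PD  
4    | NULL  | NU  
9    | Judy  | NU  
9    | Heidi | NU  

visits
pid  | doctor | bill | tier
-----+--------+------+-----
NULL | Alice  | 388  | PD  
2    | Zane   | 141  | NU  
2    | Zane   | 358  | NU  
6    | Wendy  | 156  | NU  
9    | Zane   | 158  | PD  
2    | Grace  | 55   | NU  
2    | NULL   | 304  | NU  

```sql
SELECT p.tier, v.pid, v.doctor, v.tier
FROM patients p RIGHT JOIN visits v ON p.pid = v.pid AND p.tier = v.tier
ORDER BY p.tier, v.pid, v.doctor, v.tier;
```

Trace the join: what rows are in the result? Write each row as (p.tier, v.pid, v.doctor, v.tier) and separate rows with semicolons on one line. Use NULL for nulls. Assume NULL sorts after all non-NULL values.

RIGHT JOIN keeps every row from `visits`; unmatched rows get NULL for `patients`'s columns.
Matching on p.pid = v.pid AND p.tier = v.tier. A NULL in a compared column never satisfies the condition.
Matched pairs: 0; unmatched v rows kept: 7.

(NULL, 2, Grace, NU); (NULL, 2, Zane, NU); (NULL, 2, Zane, NU); (NULL, 2, NULL, NU); (NULL, 6, Wendy, NU); (NULL, 9, Zane, PD); (NULL, NULL, Alice, PD)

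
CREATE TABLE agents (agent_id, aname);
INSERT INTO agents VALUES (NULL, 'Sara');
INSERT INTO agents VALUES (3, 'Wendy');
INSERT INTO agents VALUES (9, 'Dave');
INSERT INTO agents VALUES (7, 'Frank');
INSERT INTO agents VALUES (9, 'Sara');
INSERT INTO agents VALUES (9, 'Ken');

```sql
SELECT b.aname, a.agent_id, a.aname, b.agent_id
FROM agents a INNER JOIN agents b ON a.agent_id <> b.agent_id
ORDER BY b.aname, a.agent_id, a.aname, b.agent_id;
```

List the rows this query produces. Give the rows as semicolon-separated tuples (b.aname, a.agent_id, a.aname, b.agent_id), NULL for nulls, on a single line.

(Dave, 3, Wendy, 9); (Dave, 7, Frank, 9); (Frank, 3, Wendy, 7); (Frank, 9, Dave, 7); (Frank, 9, Ken, 7); (Frank, 9, Sara, 7); (Ken, 3, Wendy, 9); (Ken, 7, Frank, 9); (Sara, 3, Wendy, 9); (Sara, 7, Frank, 9); (Wendy, 7, Frank, 3); (Wendy, 9, Dave, 3); (Wendy, 9, Ken, 3); (Wendy, 9, Sara, 3)

INNER JOIN keeps only pairs where the ON condition holds.
Matching on a.agent_id <> b.agent_id. A NULL in a compared column never satisfies the condition.
- a row (agent_id=NULL): no match → dropped.
- a row (agent_id=3): matches 4 b row(s) → 4 output row(s).
- a row (agent_id=9): matches 2 b row(s) → 2 output row(s).
- a row (agent_id=7): matches 4 b row(s) → 4 output row(s).
- a row (agent_id=9): matches 2 b row(s) → 2 output row(s).
- a row (agent_id=9): matches 2 b row(s) → 2 output row(s).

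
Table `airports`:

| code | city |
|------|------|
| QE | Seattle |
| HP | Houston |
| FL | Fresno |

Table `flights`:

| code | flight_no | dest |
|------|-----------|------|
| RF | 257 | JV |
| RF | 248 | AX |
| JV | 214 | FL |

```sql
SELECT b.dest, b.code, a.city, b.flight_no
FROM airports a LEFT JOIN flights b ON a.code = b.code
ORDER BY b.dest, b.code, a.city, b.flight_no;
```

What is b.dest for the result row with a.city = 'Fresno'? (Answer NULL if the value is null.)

LEFT JOIN keeps every row from `airports`; unmatched rows get NULL for `flights`'s columns.
Matching on a.code = b.code.
Matched pairs: 0; unmatched a rows kept: 3.

NULL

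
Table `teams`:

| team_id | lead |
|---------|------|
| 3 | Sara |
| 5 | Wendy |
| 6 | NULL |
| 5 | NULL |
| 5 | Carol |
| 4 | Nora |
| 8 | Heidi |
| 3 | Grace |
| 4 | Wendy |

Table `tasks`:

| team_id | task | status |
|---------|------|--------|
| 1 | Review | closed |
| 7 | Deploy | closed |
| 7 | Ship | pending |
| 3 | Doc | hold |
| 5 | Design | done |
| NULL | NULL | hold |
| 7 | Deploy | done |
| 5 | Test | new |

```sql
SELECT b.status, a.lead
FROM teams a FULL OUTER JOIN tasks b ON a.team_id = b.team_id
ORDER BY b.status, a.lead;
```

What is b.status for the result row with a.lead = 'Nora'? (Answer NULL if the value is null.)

FULL OUTER JOIN keeps every row from both sides; unmatched rows get NULL for the other side's columns.
Matching on a.team_id = b.team_id. A NULL in a compared column never satisfies the condition.
- a row (team_id=3): matches 1 b row(s) → 1 output row(s).
- a row (team_id=5): matches 2 b row(s) → 2 output row(s).
- a row (team_id=6): no match → kept, b columns NULL.
- a row (team_id=5): matches 2 b row(s) → 2 output row(s).
- a row (team_id=5): matches 2 b row(s) → 2 output row(s).
- a row (team_id=4): no match → kept, b columns NULL.
- a row (team_id=8): no match → kept, b columns NULL.
- a row (team_id=3): matches 1 b row(s) → 1 output row(s).
- a row (team_id=4): no match → kept, b columns NULL.
- 5 b row(s) had no a match → kept, a columns NULL.

NULL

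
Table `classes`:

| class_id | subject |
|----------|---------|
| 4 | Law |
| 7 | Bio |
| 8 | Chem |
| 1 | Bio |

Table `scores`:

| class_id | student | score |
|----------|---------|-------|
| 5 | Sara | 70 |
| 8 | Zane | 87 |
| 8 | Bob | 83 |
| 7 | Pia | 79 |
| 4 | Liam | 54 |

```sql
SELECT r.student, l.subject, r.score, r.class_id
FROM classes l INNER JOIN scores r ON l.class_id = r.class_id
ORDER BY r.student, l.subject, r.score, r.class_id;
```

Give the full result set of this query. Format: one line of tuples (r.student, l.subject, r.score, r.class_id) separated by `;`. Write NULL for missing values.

(Bob, Chem, 83, 8); (Liam, Law, 54, 4); (Pia, Bio, 79, 7); (Zane, Chem, 87, 8)

INNER JOIN keeps only pairs where the ON condition holds.
Matching on l.class_id = r.class_id.
- l row (class_id=4): matches 1 r row(s) → 1 output row(s).
- l row (class_id=7): matches 1 r row(s) → 1 output row(s).
- l row (class_id=8): matches 2 r row(s) → 2 output row(s).
- l row (class_id=1): no match → dropped.
After projecting and ordering:
r.student | l.subject | r.score | r.class_id
Bob | Chem | 83 | 8
Liam | Law | 54 | 4
Pia | Bio | 79 | 7
Zane | Chem | 87 | 8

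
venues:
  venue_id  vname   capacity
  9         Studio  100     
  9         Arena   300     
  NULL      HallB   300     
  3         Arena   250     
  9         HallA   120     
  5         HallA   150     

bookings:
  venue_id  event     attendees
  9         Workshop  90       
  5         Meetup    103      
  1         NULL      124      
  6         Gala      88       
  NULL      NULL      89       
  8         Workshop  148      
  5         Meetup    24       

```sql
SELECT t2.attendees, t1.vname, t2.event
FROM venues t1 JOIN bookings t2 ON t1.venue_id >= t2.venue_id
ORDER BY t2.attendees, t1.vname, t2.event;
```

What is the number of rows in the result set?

22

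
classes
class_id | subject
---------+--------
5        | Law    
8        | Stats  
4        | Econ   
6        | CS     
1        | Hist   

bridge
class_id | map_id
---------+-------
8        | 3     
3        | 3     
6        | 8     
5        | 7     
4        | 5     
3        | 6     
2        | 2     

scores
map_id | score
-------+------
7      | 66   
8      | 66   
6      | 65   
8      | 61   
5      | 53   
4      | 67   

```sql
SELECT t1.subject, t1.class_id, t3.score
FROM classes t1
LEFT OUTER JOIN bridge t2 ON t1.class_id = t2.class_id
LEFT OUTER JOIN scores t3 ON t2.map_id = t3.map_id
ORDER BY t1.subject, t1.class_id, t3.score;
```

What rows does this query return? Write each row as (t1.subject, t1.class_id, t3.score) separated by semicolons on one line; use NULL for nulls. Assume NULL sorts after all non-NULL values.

Step 1 — t1 LEFT JOIN t2 on class_id → 5 row(s).
Then LEFT JOIN `scores t3` on map_id: each of those 5 rows is kept; rows whose t2.map_id has no match in t3 get NULL for t3's columns.

(CS, 6, 61); (CS, 6, 66); (Econ, 4, 53); (Hist, 1, NULL); (Law, 5, 66); (Stats, 8, NULL)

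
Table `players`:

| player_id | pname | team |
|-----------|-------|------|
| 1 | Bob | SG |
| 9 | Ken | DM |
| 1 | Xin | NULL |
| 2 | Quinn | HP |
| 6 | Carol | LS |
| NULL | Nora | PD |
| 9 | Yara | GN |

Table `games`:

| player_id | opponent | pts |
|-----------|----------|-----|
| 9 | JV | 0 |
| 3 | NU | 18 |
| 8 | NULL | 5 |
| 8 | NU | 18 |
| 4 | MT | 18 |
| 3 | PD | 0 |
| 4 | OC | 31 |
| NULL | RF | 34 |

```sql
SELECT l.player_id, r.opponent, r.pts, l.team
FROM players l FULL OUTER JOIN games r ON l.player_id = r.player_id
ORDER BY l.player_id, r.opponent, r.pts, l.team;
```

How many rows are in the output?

FULL OUTER JOIN keeps every row from both sides; unmatched rows get NULL for the other side's columns.
Matching on l.player_id = r.player_id. A NULL in a compared column never satisfies the condition.
- l (player_id=1) has no partner → padded with NULL.
- l (player_id=9) pairs with 1 row(s) of r.
- l (player_id=1) has no partner → padded with NULL.
- l (player_id=2) has no partner → padded with NULL.
- l (player_id=6) has no partner → padded with NULL.
- l (player_id=NULL) has no partner → padded with NULL.
- l (player_id=9) pairs with 1 row(s) of r.
- plus 7 unmatched r row(s), each kept with NULL l columns.
Total: 2 matched + 12 padded = 14 rows.

14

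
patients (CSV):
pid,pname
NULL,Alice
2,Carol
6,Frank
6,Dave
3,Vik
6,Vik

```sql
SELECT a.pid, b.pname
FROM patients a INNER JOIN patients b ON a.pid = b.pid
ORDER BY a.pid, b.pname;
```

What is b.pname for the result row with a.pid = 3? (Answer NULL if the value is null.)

Vik

INNER JOIN keeps only pairs where the ON condition holds.
Matching on a.pid = b.pid. A NULL in a compared column never satisfies the condition.
Matched pairs: 11.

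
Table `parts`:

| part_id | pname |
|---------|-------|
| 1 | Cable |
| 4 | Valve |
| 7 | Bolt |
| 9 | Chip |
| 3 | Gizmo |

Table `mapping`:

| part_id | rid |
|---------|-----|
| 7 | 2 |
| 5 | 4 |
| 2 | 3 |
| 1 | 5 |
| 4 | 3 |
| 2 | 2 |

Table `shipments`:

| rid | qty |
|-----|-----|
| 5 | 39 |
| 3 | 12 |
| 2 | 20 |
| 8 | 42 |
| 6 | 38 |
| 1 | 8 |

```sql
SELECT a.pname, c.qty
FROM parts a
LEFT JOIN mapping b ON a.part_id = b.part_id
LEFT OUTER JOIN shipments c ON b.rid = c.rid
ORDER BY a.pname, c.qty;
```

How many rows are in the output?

5

Step 1 — a LEFT JOIN b on part_id → 5 row(s).
Then LEFT JOIN `shipments c` on rid: each of those 5 rows is kept; rows whose b.rid has no match in c get NULL for c's columns.
Result: 5 row(s).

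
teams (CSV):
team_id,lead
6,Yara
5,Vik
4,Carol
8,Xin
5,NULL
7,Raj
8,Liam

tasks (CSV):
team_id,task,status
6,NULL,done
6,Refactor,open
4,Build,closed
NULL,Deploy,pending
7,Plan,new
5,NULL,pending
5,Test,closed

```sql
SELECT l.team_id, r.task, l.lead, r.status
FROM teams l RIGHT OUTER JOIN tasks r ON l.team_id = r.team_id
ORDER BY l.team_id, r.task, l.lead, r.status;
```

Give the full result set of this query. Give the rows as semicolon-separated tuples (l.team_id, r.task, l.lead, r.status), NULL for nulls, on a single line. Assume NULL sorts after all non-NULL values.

(4, Build, Carol, closed); (5, Test, Vik, closed); (5, Test, NULL, closed); (5, NULL, Vik, pending); (5, NULL, NULL, pending); (6, Refactor, Yara, open); (6, NULL, Yara, done); (7, Plan, Raj, new); (NULL, Deploy, NULL, pending)

RIGHT JOIN keeps every row from `tasks`; unmatched rows get NULL for `teams`'s columns.
Matching on l.team_id = r.team_id. A NULL in a compared column never satisfies the condition.
Matched pairs: 8; unmatched r rows kept: 1.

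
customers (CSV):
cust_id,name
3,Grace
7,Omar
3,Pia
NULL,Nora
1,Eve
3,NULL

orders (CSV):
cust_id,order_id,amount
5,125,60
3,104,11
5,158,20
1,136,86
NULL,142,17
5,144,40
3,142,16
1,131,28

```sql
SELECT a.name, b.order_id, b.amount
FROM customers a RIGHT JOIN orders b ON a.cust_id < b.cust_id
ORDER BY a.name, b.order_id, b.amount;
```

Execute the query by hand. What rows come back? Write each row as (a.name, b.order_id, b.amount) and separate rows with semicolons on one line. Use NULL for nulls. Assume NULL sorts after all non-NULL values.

RIGHT JOIN keeps every row from `orders`; unmatched rows get NULL for `customers`'s columns.
Matching on a.cust_id < b.cust_id. A NULL in a compared column never satisfies the condition.
Matched pairs: 14; unmatched b rows kept: 3.

(Eve, 104, 11); (Eve, 125, 60); (Eve, 142, 16); (Eve, 144, 40); (Eve, 158, 20); (Grace, 125, 60); (Grace, 144, 40); (Grace, 158, 20); (Pia, 125, 60); (Pia, 144, 40); (Pia, 158, 20); (NULL, 125, 60); (NULL, 131, 28); (NULL, 136, 86); (NULL, 142, 17); (NULL, 144, 40); (NULL, 158, 20)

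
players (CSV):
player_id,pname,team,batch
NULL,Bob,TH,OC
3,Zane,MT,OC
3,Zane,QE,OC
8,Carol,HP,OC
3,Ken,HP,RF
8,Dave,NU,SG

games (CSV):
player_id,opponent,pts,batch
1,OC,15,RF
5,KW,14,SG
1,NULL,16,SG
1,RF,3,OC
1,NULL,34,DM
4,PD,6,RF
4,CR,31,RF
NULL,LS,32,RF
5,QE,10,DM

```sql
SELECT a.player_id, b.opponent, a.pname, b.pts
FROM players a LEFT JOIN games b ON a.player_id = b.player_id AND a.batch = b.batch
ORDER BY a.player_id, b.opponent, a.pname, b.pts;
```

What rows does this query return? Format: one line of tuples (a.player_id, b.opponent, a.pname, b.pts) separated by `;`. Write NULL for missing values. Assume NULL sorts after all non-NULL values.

LEFT JOIN keeps every row from `players`; unmatched rows get NULL for `games`'s columns.
Matching on a.player_id = b.player_id AND a.batch = b.batch. A NULL in a compared column never satisfies the condition.
Matched pairs: 0; unmatched a rows kept: 6.

(3, NULL, Ken, NULL); (3, NULL, Zane, NULL); (3, NULL, Zane, NULL); (8, NULL, Carol, NULL); (8, NULL, Dave, NULL); (NULL, NULL, Bob, NULL)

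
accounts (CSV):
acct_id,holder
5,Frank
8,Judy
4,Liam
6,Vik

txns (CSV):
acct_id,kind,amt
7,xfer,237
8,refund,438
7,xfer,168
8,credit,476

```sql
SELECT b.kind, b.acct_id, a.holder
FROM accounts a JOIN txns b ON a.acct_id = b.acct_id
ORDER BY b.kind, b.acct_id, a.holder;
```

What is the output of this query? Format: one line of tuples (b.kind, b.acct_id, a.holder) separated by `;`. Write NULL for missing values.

(credit, 8, Judy); (refund, 8, Judy)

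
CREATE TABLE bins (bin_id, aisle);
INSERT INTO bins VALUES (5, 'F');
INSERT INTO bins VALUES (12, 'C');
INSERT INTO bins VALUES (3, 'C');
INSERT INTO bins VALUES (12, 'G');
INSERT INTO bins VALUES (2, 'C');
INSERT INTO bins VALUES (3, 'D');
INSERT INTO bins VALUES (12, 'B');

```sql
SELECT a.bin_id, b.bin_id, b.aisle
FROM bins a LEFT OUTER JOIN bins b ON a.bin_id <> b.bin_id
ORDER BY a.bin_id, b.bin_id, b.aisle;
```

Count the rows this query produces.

34

LEFT JOIN keeps every row from `bins a`; unmatched rows get NULL for `bins b`'s columns.
Matching on a.bin_id <> b.bin_id.
Matched pairs: 34; unmatched a rows kept: 0.
Total: 34 rows.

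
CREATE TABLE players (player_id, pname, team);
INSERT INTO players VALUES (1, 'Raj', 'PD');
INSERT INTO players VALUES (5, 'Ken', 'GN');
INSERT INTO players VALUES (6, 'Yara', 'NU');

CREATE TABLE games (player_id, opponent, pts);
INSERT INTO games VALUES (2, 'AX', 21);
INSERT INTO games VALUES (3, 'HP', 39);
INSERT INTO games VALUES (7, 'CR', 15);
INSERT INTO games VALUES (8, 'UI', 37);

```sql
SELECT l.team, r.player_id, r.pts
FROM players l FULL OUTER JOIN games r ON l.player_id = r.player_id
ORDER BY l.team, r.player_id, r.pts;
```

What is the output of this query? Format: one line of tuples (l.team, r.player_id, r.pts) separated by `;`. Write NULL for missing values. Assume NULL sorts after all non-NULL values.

FULL OUTER JOIN keeps every row from both sides; unmatched rows get NULL for the other side's columns.
Matching on l.player_id = r.player_id.
- l row (player_id=1): no match → kept, r columns NULL.
- l row (player_id=5): no match → kept, r columns NULL.
- l row (player_id=6): no match → kept, r columns NULL.
- 4 row(s) from r found no l partner → padded with NULL.
After projecting and ordering:
l.team | r.player_id | r.pts
GN | NULL | NULL
NU | NULL | NULL
PD | NULL | NULL
NULL | 2 | 21
NULL | 3 | 39
NULL | 7 | 15
NULL | 8 | 37

(GN, NULL, NULL); (NU, NULL, NULL); (PD, NULL, NULL); (NULL, 2, 21); (NULL, 3, 39); (NULL, 7, 15); (NULL, 8, 37)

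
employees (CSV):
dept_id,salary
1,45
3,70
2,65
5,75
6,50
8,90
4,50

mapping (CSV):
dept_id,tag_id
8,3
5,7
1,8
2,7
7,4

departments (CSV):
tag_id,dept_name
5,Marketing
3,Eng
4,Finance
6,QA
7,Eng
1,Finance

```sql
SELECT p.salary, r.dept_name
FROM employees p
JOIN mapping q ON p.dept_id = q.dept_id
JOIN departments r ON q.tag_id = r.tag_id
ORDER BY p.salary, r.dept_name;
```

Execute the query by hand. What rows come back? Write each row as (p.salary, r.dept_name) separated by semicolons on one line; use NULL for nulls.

Joins associate left-to-right: employees INNER JOIN mapping on dept_id gives 4 intermediate row(s).
Then INNER JOIN `departments r` on tag_id: keep only rows whose q.tag_id appears in r.

(65, Eng); (75, Eng); (90, Eng)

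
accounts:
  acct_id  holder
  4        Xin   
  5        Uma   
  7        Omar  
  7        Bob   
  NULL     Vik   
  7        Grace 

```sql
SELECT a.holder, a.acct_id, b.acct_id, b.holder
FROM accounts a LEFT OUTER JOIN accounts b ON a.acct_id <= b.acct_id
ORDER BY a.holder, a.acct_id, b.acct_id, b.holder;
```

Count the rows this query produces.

19

LEFT JOIN keeps every row from `accounts a`; unmatched rows get NULL for `accounts b`'s columns.
Matching on a.acct_id <= b.acct_id. A NULL in a compared column never satisfies the condition.
- a[0] acct_id=4 → 5 match(es) in b → 5 row(s).
- a[1] acct_id=5 → 4 match(es) in b → 4 row(s).
- a[2] acct_id=7 → 3 match(es) in b → 3 row(s).
- a[3] acct_id=7 → 3 match(es) in b → 3 row(s).
- a[4] acct_id=NULL → no match; kept with NULLs on the b side.
- a[5] acct_id=7 → 3 match(es) in b → 3 row(s).
Total: 18 matched + 1 padded = 19 rows.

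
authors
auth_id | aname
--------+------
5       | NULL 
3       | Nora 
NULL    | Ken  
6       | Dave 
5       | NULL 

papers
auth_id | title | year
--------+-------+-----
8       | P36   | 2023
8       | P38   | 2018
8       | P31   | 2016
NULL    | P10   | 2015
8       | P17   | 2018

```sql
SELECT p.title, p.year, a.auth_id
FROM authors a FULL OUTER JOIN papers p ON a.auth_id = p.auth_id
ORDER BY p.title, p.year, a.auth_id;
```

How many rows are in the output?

10

FULL OUTER JOIN keeps every row from both sides; unmatched rows get NULL for the other side's columns.
Matching on a.auth_id = p.auth_id. A NULL in a compared column never satisfies the condition.
Matched pairs: 0; unmatched a rows kept: 5; unmatched p rows kept: 5.
Total: 0 matched + 10 padded = 10 rows.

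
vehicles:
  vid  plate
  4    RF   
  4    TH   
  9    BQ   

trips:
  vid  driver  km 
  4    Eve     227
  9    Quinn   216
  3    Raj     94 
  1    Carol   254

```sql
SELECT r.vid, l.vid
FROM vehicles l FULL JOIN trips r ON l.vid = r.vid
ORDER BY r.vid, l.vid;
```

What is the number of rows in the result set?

FULL OUTER JOIN keeps every row from both sides; unmatched rows get NULL for the other side's columns.
Matching on l.vid = r.vid.
Matched pairs: 3; unmatched l rows kept: 0; unmatched r rows kept: 2.
Total: 3 matched + 2 padded = 5 rows.

5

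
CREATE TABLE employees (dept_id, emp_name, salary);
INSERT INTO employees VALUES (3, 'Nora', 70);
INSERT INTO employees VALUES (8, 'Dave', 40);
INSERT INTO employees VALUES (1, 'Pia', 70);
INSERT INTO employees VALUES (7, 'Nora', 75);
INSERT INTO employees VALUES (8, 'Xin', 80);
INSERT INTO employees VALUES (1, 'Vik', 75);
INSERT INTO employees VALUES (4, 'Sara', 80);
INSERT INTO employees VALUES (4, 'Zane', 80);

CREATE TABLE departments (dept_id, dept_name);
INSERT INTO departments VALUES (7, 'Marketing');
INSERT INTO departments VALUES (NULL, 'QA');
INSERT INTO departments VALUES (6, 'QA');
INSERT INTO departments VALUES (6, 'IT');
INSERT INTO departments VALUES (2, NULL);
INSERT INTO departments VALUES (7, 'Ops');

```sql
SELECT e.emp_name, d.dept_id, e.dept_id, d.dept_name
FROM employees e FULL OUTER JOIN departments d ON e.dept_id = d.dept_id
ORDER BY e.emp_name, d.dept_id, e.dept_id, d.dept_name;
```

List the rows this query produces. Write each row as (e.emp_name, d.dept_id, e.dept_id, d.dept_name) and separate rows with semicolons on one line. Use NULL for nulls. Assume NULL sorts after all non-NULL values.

(Dave, NULL, 8, NULL); (Nora, 7, 7, Marketing); (Nora, 7, 7, Ops); (Nora, NULL, 3, NULL); (Pia, NULL, 1, NULL); (Sara, NULL, 4, NULL); (Vik, NULL, 1, NULL); (Xin, NULL, 8, NULL); (Zane, NULL, 4, NULL); (NULL, 2, NULL, NULL); (NULL, 6, NULL, IT); (NULL, 6, NULL, QA); (NULL, NULL, NULL, QA)

FULL OUTER JOIN keeps every row from both sides; unmatched rows get NULL for the other side's columns.
Matching on e.dept_id = d.dept_id. A NULL in a compared column never satisfies the condition.
Matched pairs: 2; unmatched e rows kept: 7; unmatched d rows kept: 4.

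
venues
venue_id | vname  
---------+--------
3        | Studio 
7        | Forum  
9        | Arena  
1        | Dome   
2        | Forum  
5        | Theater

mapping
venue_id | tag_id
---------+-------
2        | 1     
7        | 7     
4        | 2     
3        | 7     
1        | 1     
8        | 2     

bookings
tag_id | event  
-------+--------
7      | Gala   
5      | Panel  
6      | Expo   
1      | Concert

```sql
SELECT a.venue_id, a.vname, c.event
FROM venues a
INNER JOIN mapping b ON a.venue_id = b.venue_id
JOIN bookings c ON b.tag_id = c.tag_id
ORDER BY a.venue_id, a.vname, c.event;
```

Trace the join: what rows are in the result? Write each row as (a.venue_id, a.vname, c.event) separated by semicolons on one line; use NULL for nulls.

Evaluate left to right. First `venues a INNER JOIN mapping b` on venue_id: 4 row(s).
Then INNER JOIN `bookings c` on tag_id: keep only rows whose b.tag_id appears in c.

(1, Dome, Concert); (2, Forum, Concert); (3, Studio, Gala); (7, Forum, Gala)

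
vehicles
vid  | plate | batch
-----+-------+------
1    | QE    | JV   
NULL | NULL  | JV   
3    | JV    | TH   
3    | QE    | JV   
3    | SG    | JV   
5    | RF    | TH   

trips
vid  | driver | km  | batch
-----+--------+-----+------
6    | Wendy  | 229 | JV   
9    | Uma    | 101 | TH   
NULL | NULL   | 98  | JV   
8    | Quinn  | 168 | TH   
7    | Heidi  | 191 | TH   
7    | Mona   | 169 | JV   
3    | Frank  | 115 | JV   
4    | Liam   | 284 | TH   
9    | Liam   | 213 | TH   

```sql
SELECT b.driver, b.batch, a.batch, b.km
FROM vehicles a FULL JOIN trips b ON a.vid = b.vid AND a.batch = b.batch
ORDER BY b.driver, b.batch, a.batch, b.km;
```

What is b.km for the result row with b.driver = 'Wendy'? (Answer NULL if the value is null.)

FULL OUTER JOIN keeps every row from both sides; unmatched rows get NULL for the other side's columns.
Matching on a.vid = b.vid AND a.batch = b.batch. A NULL in a compared column never satisfies the condition.
Matched pairs: 2; unmatched a rows kept: 4; unmatched b rows kept: 8.

229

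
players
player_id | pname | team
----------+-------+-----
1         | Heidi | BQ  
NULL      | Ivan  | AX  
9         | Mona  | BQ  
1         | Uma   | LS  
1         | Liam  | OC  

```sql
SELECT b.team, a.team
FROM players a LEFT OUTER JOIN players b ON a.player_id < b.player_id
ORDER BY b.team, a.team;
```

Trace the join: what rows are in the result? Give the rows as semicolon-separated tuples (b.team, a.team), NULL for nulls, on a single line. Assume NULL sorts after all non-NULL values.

LEFT JOIN keeps every row from `players a`; unmatched rows get NULL for `players b`'s columns.
Matching on a.player_id < b.player_id. A NULL in a compared column never satisfies the condition.
Matched pairs: 3; unmatched a rows kept: 2.

(BQ, BQ); (BQ, LS); (BQ, OC); (NULL, AX); (NULL, BQ)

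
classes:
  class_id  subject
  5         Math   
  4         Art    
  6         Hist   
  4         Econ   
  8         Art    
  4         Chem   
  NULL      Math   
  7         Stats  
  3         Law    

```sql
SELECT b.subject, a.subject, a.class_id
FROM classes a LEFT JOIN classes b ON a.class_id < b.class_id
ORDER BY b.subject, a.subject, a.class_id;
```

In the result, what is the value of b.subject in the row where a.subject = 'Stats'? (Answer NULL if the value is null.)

LEFT JOIN keeps every row from `classes a`; unmatched rows get NULL for `classes b`'s columns.
Matching on a.class_id < b.class_id. A NULL in a compared column never satisfies the condition.
- a row (class_id=5): matches 3 b row(s) → 3 output row(s).
- a row (class_id=4): matches 4 b row(s) → 4 output row(s).
- a row (class_id=6): matches 2 b row(s) → 2 output row(s).
- a row (class_id=4): matches 4 b row(s) → 4 output row(s).
- a row (class_id=8): no match → kept, b columns NULL.
- a row (class_id=4): matches 4 b row(s) → 4 output row(s).
- a row (class_id=NULL): no match → kept, b columns NULL.
- a row (class_id=7): matches 1 b row(s) → 1 output row(s).
- a row (class_id=3): matches 7 b row(s) → 7 output row(s).

Art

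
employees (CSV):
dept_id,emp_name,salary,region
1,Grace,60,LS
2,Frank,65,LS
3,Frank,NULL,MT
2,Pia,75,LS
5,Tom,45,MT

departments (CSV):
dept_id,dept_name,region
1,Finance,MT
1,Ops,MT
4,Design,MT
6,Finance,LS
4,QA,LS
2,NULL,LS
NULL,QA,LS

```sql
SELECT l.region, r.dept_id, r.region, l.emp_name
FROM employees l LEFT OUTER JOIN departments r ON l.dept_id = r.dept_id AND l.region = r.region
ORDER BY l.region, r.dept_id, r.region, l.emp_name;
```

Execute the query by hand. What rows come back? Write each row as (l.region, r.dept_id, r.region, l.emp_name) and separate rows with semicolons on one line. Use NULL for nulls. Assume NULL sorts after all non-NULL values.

(LS, 2, LS, Frank); (LS, 2, LS, Pia); (LS, NULL, NULL, Grace); (MT, NULL, NULL, Frank); (MT, NULL, NULL, Tom)

LEFT JOIN keeps every row from `employees`; unmatched rows get NULL for `departments`'s columns.
Matching on l.dept_id = r.dept_id AND l.region = r.region. A NULL in a compared column never satisfies the condition.
Matched pairs: 2; unmatched l rows kept: 3.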